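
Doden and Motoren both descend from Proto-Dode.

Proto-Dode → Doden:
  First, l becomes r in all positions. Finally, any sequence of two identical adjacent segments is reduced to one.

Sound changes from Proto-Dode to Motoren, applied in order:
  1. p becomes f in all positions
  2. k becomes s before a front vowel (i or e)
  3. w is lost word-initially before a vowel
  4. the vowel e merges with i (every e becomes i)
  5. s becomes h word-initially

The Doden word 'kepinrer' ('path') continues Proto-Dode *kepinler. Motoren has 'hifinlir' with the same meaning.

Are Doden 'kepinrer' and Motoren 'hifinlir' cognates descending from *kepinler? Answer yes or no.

yes

Derive the expected Motoren reflex of *kepinler:
Motoren: start from *kepinler.
  rule 1 (unconditioned shift): kepinler → kefinler
  rule 2 (palatalisation): kefinler → sefinler
  rule 3: no change — sefinler
  rule 4 (vowel merger): sefinler → sifinlir
  rule 5 (debuccalisation): sifinlir → hifinlir
  ⇒ Motoren hifinlir
Motoren 'hifinlir' matches the regular reflex exactly, so the pair is cognate.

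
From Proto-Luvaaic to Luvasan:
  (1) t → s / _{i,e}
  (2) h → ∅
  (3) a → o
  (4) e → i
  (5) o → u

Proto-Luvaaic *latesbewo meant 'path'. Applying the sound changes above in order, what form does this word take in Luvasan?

lusisbiwu

Luvasan: start from *latesbewo.
  rule 1 (palatalisation): latesbewo → lasesbewo
  rule 2: no change — lasesbewo
  rule 3 (vowel merger): lasesbewo → losesbewo
  rule 4 (vowel merger): losesbewo → losisbiwo
  rule 5 (vowel merger): losisbiwo → lusisbiwu
  ⇒ Luvasan lusisbiwu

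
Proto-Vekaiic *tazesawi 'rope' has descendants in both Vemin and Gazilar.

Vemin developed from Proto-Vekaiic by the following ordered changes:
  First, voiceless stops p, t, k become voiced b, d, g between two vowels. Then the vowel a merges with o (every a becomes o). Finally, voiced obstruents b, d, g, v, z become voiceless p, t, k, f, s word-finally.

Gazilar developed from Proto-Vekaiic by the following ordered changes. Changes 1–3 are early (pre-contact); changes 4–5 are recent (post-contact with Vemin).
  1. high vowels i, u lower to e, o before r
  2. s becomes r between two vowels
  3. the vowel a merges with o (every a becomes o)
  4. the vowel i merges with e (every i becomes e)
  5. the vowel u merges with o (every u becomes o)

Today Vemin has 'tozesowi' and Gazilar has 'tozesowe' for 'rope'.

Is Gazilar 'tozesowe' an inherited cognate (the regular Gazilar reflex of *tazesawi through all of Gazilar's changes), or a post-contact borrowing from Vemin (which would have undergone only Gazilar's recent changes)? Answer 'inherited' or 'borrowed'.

If inherited, *tazesawi would pass through all of Gazilar's changes:
Gazilar: *tazesawi
  tazesawi (rule 1 does not apply)
  tazesawi → tazerawi   [rhotacism]
  tazerawi → tozerowi   [vowel merger]
  tozerowi → tozerowe   [vowel merger]
  tozerowe (rule 5 does not apply)
  giving Gazilar tozerowe.
If borrowed from Vemin 'tozesowi' after the early changes, it would undergo only the recent ones:
  rule 4 (vowel merger): tozesowi → tozesowe
  rule 5 (vowel merger): no change (tozesowe)
  ⇒ as a loan: tozesowe
Gazilar 'tozesowe' matches the loan outcome 'tozesowe', not the inherited 'tozerowe' — it skipped the early Gazilar changes, so it was borrowed from Vemin.

borrowed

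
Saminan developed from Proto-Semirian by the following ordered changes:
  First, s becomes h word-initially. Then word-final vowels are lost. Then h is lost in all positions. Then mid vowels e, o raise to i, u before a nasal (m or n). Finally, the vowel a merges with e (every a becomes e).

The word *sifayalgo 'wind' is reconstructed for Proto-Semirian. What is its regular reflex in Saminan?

Saminan: start from *sifayalgo.
  rule 1 (debuccalisation): sifayalgo → hifayalgo
  rule 2 (apocope): hifayalgo → hifayalg
  rule 3 (h-loss): hifayalg → ifayalg
  rule 4: no change — ifayalg
  rule 5 (vowel merger): ifayalg → ifeyelg
  ⇒ Saminan ifeyelg

ifeyelg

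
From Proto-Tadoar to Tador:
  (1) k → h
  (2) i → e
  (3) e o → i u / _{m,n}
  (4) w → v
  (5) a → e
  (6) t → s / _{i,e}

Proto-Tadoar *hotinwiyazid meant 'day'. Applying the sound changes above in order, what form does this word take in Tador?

Tador: *hotinwiyazid
  hotinwiyazid (rule 1 does not apply)
  hotinwiyazid → hotenweyazed   [vowel merger]
  hotenweyazed → hotinweyazed   [pre-nasal raising]
  hotinweyazed → hotinveyazed   [unconditioned shift]
  hotinveyazed → hotinveyezed   [vowel merger]
  hotinveyezed → hosinveyezed   [palatalisation]
  giving Tador hosinveyezed.

hosinveyezed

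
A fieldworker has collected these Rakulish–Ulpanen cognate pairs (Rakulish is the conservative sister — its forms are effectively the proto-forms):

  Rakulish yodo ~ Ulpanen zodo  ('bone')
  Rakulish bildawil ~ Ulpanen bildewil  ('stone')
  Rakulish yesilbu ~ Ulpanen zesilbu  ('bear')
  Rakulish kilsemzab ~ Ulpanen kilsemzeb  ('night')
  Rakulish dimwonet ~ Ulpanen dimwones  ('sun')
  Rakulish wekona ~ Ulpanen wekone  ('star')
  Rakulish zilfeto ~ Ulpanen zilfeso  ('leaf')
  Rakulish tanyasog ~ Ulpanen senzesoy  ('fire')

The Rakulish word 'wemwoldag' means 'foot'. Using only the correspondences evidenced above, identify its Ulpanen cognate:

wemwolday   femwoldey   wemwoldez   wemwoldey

bildawil ~ bildewil, tanyasog ~ senzesoy — Rakulish a corresponds to Ulpanen e after a consonant, before a consonant other than r, m, n, p, b, f, v.
tanyasog ~ senzesoy — Rakulish g corresponds to Ulpanen y word-finally.
Applying these to Rakulish 'wemwoldag':
  wemwoldag → wemwoldeg   (a→e after a consonant, before a consonant other than r, m, n, p, b, f, v)
  wemwoldeg → wemwoldey   (g→y word-finally)
So the Ulpanen cognate is 'wemwoldey'.

wemwoldey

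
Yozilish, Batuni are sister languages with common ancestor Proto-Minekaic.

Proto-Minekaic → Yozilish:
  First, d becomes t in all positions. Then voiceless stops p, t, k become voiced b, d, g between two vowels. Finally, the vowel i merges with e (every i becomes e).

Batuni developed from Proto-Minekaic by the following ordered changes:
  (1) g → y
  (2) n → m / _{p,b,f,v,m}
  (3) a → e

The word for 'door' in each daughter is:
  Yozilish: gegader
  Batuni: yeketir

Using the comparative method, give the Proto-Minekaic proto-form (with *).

*gekatir

Position 4: Yozilish has a, Batuni has e. Yozilish preserves a here (none of its changes turn any other segment into a), so the proto-segment is *a.
Position 6: Yozilish has e, Batuni has i. Batuni preserves i here (none of its changes turn any other segment into i), so the proto-segment is *i.
Position 1: Yozilish has g, Batuni has y. Taking the neighbouring segments as reconstructed: Yozilish g can only go back to *g; Batuni y could go back to *g or *y — the one source consistent with every daughter is *g.
Continuing position by position gives *gekatir; check it forward:
Yozilish: *gekatir
  gekatir (rule 1 does not apply)
  gekatir → gegadir   [intervocalic voicing]
  gegadir → gegader   [vowel merger]
  giving Yozilish gegader.
Batuni: start from *gekatir.
  rule 1 (unconditioned shift): gekatir → yekatir
  rule 2: no change — yekatir
  rule 3 (vowel merger): yekatir → yeketir
  ⇒ Batuni yeketir
*gekatir is the unique common source.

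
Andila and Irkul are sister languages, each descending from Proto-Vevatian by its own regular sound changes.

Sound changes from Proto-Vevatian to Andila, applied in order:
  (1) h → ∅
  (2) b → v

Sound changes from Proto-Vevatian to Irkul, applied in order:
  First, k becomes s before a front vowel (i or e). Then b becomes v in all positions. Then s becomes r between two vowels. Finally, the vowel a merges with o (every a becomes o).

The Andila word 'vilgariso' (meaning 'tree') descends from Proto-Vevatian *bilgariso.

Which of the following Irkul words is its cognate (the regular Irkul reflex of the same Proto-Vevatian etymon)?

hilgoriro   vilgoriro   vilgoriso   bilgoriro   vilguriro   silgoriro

Irkul: *bilgariso
  bilgariso (rule 1 does not apply)
  bilgariso → vilgariso   [unconditioned shift]
  vilgariso → vilgariro   [rhotacism]
  vilgariro → vilgoriro   [vowel merger]
  giving Irkul vilgoriro.
The other candidates each miss or misapply at least one Irkul change.

vilgoriro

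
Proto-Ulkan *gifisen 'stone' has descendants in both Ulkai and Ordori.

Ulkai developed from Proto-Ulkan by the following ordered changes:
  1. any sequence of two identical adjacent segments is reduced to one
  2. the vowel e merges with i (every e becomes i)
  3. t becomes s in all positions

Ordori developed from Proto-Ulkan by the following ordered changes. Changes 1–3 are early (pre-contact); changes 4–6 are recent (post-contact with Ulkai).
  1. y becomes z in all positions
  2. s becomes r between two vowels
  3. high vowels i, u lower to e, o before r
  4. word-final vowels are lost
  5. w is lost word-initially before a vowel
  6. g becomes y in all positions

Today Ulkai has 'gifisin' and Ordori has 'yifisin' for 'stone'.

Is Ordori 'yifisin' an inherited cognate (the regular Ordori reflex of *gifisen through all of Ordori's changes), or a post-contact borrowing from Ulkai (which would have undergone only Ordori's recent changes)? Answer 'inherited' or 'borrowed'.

borrowed

If inherited, *gifisen would pass through all of Ordori's changes:
Ordori: start from *gifisen.
  rule 1: no change — gifisen
  rule 2 (rhotacism): gifisen → gifiren
  rule 3 (pre-rhotic lowering): gifiren → giferen
  rule 4: no change — giferen
  rule 5: no change — giferen
  rule 6 (unconditioned shift): giferen → yiferen
  ⇒ Ordori yiferen
If borrowed from Ulkai 'gifisin' after the early changes, it would undergo only the recent ones:
  rule 4 (apocope): no change (gifisin)
  rule 5 (glide loss): no change (gifisin)
  rule 6 (unconditioned shift): gifisin → yifisin
  ⇒ as a loan: yifisin
Ordori 'yifisin' matches the loan outcome 'yifisin', not the inherited 'yiferen' — it skipped the early Ordori changes, so it was borrowed from Ulkai.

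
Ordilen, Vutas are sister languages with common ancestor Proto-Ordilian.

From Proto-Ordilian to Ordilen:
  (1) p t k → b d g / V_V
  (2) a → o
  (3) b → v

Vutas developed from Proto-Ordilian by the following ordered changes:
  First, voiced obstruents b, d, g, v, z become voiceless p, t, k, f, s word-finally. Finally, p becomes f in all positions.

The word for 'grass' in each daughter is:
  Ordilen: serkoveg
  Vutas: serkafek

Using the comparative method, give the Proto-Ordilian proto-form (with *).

Position 5: Ordilen has o, Vutas has a. Vutas preserves a here (none of its changes turn any other segment into a), so the proto-segment is *a.
Position 8: Ordilen has g, Vutas has k. Taking the neighbouring segments as reconstructed: Ordilen g can only go back to *g; Vutas k could go back to *k or *g — the one source consistent with every daughter is *g.
Continuing position by position gives *serkapeg; check it forward:
Ordilen: start from *serkapeg.
  rule 1 (intervocalic voicing): serkapeg → serkabeg
  rule 2 (vowel merger): serkabeg → serkobeg
  rule 3 (unconditioned shift): serkobeg → serkoveg
  ⇒ Ordilen serkoveg
Vutas: start from *serkapeg.
  rule 1 (final devoicing): serkapeg → serkapek
  rule 2 (unconditioned shift): serkapek → serkafek
  ⇒ Vutas serkafek
Only *serkapeg yields all of Ordilen serkoveg, Vutas serkafek.

*serkapeg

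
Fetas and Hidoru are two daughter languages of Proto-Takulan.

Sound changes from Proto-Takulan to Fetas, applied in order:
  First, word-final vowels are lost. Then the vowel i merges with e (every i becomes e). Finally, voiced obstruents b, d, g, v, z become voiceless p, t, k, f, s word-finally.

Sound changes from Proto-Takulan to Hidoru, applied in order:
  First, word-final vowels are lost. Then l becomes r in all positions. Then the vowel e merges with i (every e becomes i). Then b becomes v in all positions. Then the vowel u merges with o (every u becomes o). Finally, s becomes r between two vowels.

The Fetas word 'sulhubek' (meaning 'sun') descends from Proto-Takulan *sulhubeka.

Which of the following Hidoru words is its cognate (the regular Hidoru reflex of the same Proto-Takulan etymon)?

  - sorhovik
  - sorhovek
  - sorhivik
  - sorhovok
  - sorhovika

Hidoru: start from *sulhubeka.
  rule 1 (apocope): sulhubeka → sulhubek
  rule 2 (unconditioned shift): sulhubek → surhubek
  rule 3 (vowel merger): surhubek → surhubik
  rule 4 (unconditioned shift): surhubik → surhuvik
  rule 5 (vowel merger): surhuvik → sorhovik
  rule 6: no change — sorhovik
  ⇒ Hidoru sorhovik

sorhovik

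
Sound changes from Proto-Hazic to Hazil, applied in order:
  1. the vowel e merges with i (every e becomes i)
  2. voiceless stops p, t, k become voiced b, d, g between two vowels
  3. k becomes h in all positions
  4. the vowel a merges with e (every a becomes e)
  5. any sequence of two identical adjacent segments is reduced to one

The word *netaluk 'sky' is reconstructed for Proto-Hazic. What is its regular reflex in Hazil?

Hazil: *netaluk > nitaluk > nidaluk > nidaluh > nideluh  (by vowel merger, intervocalic voicing, unconditioned shift, vowel merger)

nideluh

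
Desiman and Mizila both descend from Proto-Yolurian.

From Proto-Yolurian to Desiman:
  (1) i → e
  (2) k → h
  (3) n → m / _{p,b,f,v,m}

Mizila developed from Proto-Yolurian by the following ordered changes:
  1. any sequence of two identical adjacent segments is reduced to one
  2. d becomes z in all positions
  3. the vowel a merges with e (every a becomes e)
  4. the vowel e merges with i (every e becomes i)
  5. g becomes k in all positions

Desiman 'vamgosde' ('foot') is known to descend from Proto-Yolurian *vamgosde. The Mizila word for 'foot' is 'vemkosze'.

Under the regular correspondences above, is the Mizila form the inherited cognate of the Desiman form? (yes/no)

Derive the expected Mizila reflex of *vamgosde:
Mizila: *vamgosde
  vamgosde (rule 1 does not apply)
  vamgosde → vamgosze   [unconditioned shift]
  vamgosze → vemgosze   [vowel merger]
  vemgosze → vimgoszi   [vowel merger]
  vimgoszi → vimkoszi   [unconditioned shift]
  giving Mizila vimkoszi.
The regular Mizila reflex would be 'vimkoszi', but the attested form is 'vemkosze'. The correspondence is irregular, so they are not cognates (the Mizila form has a different source).

no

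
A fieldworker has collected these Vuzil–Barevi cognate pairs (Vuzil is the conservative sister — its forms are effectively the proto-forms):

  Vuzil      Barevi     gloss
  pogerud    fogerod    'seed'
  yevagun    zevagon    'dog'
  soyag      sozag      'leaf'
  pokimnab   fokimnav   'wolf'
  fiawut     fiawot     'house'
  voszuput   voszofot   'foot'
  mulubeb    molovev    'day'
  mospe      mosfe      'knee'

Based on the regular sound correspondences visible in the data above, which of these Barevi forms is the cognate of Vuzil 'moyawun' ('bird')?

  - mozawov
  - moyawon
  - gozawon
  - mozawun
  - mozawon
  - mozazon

mozawon

soyag ~ sozag — Vuzil y corresponds to Barevi z between vowels (before a back vowel).
yevagun ~ zevagon — Vuzil u corresponds to Barevi o after a consonant, before a nasal.
Applying these to Vuzil 'moyawun':
  moyawun → mozawun   (y→z between vowels (before a back vowel))
  mozawun → mozawon   (u→o after a consonant, before a nasal)
So the Barevi cognate is 'mozawon'.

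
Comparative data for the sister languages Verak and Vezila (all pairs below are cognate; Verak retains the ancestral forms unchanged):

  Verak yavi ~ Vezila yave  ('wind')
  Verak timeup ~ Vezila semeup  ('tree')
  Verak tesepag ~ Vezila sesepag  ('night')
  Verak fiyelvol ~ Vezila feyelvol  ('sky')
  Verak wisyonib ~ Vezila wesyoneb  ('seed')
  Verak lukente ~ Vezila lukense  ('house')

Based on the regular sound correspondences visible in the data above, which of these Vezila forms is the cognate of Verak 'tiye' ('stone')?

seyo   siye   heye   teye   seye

seye

timeup ~ semeup — Verak t corresponds to Vezila s word-initially before a front vowel.
fiyelvol ~ feyelvol, wisyonib ~ wesyoneb — Verak i corresponds to Vezila e after a consonant, before a consonant other than r, m, n, p, b, f, v.
Applying these to Verak 'tiye':
  tiye → siye   (t→s word-initially before a front vowel)
  siye → seye   (i→e after a consonant, before a consonant other than r, m, n, p, b, f, v)
So the Vezila cognate is 'seye'.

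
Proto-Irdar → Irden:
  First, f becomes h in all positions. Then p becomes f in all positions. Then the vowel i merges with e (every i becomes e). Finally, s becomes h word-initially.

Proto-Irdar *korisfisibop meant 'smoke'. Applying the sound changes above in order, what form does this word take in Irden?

koreshesebof

Irden: start from *korisfisibop.
  rule 1 (unconditioned shift): korisfisibop → korishisibop
  rule 2 (unconditioned shift): korishisibop → korishisibof
  rule 3 (vowel merger): korishisibof → koreshesebof
  rule 4: no change — koreshesebof
  ⇒ Irden koreshesebof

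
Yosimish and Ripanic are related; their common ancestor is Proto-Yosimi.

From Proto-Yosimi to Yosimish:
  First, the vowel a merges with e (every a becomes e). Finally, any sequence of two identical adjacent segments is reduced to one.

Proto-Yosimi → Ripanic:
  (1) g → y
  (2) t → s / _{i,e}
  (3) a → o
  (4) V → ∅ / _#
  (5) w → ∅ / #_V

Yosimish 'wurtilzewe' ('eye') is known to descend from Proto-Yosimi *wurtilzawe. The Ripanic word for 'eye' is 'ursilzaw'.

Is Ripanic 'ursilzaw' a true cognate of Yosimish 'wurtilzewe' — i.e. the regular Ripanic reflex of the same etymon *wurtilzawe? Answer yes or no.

Derive the expected Ripanic reflex of *wurtilzawe:
Ripanic: start from *wurtilzawe.
  rule 1: no change — wurtilzawe
  rule 2 (palatalisation): wurtilzawe → wursilzawe
  rule 3 (vowel merger): wursilzawe → wursilzowe
  rule 4 (apocope): wursilzowe → wursilzow
  rule 5 (glide loss): wursilzow → ursilzow
  ⇒ Ripanic ursilzow
The regular Ripanic reflex would be 'ursilzow', but the attested form is 'ursilzaw'. The correspondence is irregular, so they are not cognates (the Ripanic form has a different source).

no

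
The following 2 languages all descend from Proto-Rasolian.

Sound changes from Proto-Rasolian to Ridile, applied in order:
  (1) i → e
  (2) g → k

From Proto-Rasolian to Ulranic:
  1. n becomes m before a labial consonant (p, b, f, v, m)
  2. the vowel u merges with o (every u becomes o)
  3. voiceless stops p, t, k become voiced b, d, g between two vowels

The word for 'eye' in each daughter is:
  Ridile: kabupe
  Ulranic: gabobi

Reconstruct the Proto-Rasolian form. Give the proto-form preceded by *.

*gabupi

Position 1: Ridile has k, Ulranic has g. Taking the neighbouring segments as reconstructed: Ridile k could go back to *k or *g; Ulranic g can only go back to *g — the one source consistent with every daughter is *g.
Position 4: Ridile has u, Ulranic has o. Ridile preserves u here (none of its changes turn any other segment into u), so the proto-segment is *u.
Position 5: Ridile has p, Ulranic has b. Ridile preserves p here (none of its changes turn any other segment into p), so the proto-segment is *p.
This points to *gabupi. Verify forward in each daughter:
Ridile: *gabupi
  gabupi → gabupe   [vowel merger]
  gabupe → kabupe   [unconditioned shift]
  giving Ridile kabupe.
Ulranic: *gabupi > gabopi > gabobi  (by vowel merger, intervocalic voicing)
No other proto-form is consistent with every reflex, so the reconstruction is *gabupi.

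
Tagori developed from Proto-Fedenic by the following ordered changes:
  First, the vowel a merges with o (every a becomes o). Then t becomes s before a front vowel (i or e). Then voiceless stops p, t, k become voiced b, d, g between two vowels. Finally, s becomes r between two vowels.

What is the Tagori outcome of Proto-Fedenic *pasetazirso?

Tagori: *pasetazirso
  pasetazirso → posetozirso   [vowel merger]
  posetozirso (rule 2 does not apply)
  posetozirso → posedozirso   [intervocalic voicing]
  posedozirso → poredozirso   [rhotacism]
  giving Tagori poredozirso.

poredozirso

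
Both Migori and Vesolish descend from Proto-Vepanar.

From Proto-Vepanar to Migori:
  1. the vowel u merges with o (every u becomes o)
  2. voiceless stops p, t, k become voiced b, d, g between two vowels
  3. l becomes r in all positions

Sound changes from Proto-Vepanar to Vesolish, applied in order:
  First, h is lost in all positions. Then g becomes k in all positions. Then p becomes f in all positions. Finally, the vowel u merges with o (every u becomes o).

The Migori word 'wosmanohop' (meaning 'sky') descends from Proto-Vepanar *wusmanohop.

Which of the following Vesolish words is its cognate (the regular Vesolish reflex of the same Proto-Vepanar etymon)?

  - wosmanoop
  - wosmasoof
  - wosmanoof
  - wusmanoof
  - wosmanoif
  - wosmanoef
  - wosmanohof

wosmanoof

Vesolish: *wusmanohop
  wusmanohop → wusmanoop   [h-loss]
  wusmanoop (rule 2 does not apply)
  wusmanoop → wusmanoof   [unconditioned shift]
  wusmanoof → wosmanoof   [vowel merger]
  giving Vesolish wosmanoof.
Only 'wosmanoof' matches the regular Vesolish development of *wusmanohop.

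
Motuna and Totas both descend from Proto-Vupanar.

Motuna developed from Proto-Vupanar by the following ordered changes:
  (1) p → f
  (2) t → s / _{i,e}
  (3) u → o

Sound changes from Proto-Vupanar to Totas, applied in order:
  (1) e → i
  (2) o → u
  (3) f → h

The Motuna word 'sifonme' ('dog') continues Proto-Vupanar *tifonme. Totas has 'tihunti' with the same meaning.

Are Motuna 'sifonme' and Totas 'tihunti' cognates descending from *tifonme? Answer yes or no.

no

Derive the expected Totas reflex of *tifonme:
Totas: *tifonme
  tifonme → tifonmi   [vowel merger]
  tifonmi → tifunmi   [vowel merger]
  tifunmi → tihunmi   [unconditioned shift]
  giving Totas tihunmi.
The regular Totas reflex would be 'tihunmi', but the attested form is 'tihunti'. The correspondence is irregular, so they are not cognates (the Totas form has a different source).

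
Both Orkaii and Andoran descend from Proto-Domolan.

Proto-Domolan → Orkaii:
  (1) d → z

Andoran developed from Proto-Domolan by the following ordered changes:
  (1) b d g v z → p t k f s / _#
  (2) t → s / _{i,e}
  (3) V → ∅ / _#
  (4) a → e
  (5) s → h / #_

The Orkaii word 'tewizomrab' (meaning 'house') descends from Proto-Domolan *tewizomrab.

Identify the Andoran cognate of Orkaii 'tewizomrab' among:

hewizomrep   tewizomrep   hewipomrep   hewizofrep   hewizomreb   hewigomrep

Andoran: *tewizomrab
  tewizomrab → tewizomrap   [final devoicing]
  tewizomrap → sewizomrap   [palatalisation]
  sewizomrap (rule 3 does not apply)
  sewizomrap → sewizomrep   [vowel merger]
  sewizomrep → hewizomrep   [debuccalisation]
  giving Andoran hewizomrep.

hewizomrep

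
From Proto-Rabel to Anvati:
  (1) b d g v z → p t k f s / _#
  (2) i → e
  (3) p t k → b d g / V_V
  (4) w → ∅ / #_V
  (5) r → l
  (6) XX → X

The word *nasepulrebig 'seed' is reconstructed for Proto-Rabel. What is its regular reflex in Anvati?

nasebulebek

Anvati: start from *nasepulrebig.
  rule 1 (final devoicing): nasepulrebig → nasepulrebik
  rule 2 (vowel merger): nasepulrebik → nasepulrebek
  rule 3 (intervocalic voicing): nasepulrebek → nasebulrebek
  rule 4: no change — nasebulrebek
  rule 5 (unconditioned shift): nasebulrebek → nasebullebek
  rule 6 (degemination): nasebullebek → nasebulebek
  ⇒ Anvati nasebulebek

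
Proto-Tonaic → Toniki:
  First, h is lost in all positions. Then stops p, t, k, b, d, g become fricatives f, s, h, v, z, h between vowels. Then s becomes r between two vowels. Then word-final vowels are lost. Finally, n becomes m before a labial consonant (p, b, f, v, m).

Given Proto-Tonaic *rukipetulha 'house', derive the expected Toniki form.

Toniki: *rukipetulha > rukipetula > ruhifesula > ruhiferula > ruhiferul  (by h-loss, intervocalic lenition, rhotacism, apocope)

ruhiferul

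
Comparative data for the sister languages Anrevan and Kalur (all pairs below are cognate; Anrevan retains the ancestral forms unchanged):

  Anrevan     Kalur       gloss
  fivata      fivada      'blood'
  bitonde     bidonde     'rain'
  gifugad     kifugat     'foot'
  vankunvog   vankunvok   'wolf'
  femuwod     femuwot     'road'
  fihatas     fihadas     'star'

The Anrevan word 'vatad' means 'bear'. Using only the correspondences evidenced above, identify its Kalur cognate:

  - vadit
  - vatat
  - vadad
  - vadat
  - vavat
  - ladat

vadat

fivata ~ fivada, fihatas ~ fihadas — Anrevan t corresponds to Kalur d between vowels (before a back vowel).
gifugad ~ kifugat, femuwod ~ femuwot — Anrevan d corresponds to Kalur t word-finally.
Applying these to Anrevan 'vatad':
  vatad → vadad   (t→d between vowels (before a back vowel))
  vadad → vadat   (d→t word-finally)
So the Kalur cognate is 'vadat'.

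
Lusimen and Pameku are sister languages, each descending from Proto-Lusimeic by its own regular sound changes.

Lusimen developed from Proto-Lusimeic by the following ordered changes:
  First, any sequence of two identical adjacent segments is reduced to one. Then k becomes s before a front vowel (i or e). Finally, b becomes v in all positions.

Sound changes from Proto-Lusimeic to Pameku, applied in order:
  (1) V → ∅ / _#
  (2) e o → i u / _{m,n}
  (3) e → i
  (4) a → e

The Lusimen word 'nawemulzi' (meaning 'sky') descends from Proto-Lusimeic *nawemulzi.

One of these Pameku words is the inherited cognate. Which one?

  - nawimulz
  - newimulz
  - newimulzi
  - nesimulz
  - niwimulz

Pameku: *nawemulzi
  nawemulzi → nawemulz   [apocope]
  nawemulz → nawimulz   [pre-nasal raising]
  nawimulz (rule 3 does not apply)
  nawimulz → newimulz   [vowel merger]
  giving Pameku newimulz.
Among the options, 'newimulz' alone shows every Pameku change applied in order.

newimulz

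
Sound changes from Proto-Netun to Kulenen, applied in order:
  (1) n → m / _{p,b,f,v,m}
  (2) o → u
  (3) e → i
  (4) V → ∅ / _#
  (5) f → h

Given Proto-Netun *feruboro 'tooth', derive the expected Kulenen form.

hirubur

Kulenen: *feruboro > feruburu > firuburu > firubur > hirubur  (by vowel merger, vowel merger, apocope, unconditioned shift)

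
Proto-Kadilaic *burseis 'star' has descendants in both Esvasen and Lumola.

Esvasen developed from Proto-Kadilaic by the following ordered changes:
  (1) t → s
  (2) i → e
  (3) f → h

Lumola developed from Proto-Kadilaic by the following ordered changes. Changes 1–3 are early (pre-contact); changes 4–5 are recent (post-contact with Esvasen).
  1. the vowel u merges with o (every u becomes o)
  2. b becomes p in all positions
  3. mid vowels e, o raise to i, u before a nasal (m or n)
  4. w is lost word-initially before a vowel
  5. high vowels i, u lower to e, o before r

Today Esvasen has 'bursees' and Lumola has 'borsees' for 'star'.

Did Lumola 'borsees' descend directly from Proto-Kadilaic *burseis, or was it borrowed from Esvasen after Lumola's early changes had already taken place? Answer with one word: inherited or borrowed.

borrowed

If inherited, *burseis would pass through all of Lumola's changes:
Lumola: *burseis > borseis > porseis  (by vowel merger, unconditioned shift)
If borrowed from Esvasen 'bursees' after the early changes, it would undergo only the recent ones:
  rule 4 (glide loss): no change (bursees)
  rule 5 (pre-rhotic lowering): bursees → borsees
  ⇒ as a loan: borsees
Lumola 'borsees' matches the loan outcome 'borsees', not the inherited 'porseis' — it skipped the early Lumola changes, so it was borrowed from Esvasen.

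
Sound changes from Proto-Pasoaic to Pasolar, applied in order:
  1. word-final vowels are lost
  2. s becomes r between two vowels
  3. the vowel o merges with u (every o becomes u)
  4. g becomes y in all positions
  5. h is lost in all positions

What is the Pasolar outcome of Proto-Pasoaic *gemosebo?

Pasolar: *gemosebo > gemoseb > gemoreb > gemureb > yemureb  (by apocope, rhotacism, vowel merger, unconditioned shift)

yemureb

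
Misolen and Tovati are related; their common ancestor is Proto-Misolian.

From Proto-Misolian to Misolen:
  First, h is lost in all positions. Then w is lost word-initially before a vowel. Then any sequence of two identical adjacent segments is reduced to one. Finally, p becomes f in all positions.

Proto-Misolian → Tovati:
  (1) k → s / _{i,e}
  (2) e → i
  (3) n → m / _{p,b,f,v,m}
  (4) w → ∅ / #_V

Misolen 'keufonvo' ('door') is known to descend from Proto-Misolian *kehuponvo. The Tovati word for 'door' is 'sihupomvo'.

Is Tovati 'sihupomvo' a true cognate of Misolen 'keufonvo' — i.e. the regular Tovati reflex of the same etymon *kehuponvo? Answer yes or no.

Derive the expected Tovati reflex of *kehuponvo:
Tovati: start from *kehuponvo.
  rule 1 (palatalisation): kehuponvo → sehuponvo
  rule 2 (vowel merger): sehuponvo → sihuponvo
  rule 3 (nasal place assimilation): sihuponvo → sihupomvo
  rule 4: no change — sihupomvo
  ⇒ Tovati sihupomvo
Tovati 'sihupomvo' matches the regular reflex exactly, so the pair is cognate.

yes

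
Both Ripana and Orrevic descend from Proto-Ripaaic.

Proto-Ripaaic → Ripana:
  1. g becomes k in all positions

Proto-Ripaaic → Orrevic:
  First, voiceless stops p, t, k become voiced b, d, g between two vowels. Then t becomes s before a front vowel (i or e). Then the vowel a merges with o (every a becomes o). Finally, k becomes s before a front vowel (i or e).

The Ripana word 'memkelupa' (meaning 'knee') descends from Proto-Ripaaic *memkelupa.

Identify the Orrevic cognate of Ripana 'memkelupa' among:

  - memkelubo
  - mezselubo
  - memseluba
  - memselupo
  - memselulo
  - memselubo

Orrevic: *memkelupa
  memkelupa → memkeluba   [intervocalic voicing]
  memkeluba (rule 2 does not apply)
  memkeluba → memkelubo   [vowel merger]
  memkelubo → memselubo   [palatalisation]
  giving Orrevic memselubo.

memselubo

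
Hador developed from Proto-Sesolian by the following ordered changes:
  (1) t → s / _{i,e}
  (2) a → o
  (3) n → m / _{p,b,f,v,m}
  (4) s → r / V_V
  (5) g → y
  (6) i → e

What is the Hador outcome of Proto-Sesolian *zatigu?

Hador: *zatigu
  zatigu → zasigu   [palatalisation]
  zasigu → zosigu   [vowel merger]
  zosigu (rule 3 does not apply)
  zosigu → zorigu   [rhotacism]
  zorigu → zoriyu   [unconditioned shift]
  zoriyu → zoreyu   [vowel merger]
  giving Hador zoreyu.

zoreyu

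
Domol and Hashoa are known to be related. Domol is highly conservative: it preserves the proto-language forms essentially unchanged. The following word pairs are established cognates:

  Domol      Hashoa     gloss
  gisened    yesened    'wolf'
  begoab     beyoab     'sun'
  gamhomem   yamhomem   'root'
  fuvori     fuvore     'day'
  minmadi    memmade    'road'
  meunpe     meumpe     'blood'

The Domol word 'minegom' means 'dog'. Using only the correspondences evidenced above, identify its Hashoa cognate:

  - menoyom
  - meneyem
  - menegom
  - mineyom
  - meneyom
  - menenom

minmadi ~ memmade — Domol i corresponds to Hashoa e after a consonant, before a nasal.
begoab ~ beyoab — Domol g corresponds to Hashoa y between vowels (before a back vowel).
Applying these to Domol 'minegom':
  minegom → menegom   (i→e after a consonant, before a nasal)
  menegom → meneyom   (g→y between vowels (before a back vowel))
So the Hashoa cognate is 'meneyom'.

meneyom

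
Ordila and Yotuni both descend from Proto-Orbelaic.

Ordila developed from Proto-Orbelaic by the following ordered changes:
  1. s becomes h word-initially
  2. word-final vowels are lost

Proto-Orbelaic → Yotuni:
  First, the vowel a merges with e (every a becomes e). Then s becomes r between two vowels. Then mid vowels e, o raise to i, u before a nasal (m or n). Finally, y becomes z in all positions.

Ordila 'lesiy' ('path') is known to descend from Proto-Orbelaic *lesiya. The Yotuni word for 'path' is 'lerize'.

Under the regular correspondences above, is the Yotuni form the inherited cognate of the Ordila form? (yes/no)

yes

Derive the expected Yotuni reflex of *lesiya:
Yotuni: *lesiya
  lesiya → lesiye   [vowel merger]
  lesiye → leriye   [rhotacism]
  leriye (rule 3 does not apply)
  leriye → lerize   [unconditioned shift]
  giving Yotuni lerize.
Yotuni 'lerize' matches the regular reflex exactly, so the pair is cognate.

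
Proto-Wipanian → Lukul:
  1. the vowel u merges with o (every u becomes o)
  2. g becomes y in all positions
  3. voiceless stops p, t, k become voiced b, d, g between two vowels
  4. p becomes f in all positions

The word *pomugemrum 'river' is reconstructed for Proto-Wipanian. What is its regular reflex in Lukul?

fomoyemrom

Lukul: start from *pomugemrum.
  rule 1 (vowel merger): pomugemrum → pomogemrom
  rule 2 (unconditioned shift): pomogemrom → pomoyemrom
  rule 3: no change — pomoyemrom
  rule 4 (unconditioned shift): pomoyemrom → fomoyemrom
  ⇒ Lukul fomoyemrom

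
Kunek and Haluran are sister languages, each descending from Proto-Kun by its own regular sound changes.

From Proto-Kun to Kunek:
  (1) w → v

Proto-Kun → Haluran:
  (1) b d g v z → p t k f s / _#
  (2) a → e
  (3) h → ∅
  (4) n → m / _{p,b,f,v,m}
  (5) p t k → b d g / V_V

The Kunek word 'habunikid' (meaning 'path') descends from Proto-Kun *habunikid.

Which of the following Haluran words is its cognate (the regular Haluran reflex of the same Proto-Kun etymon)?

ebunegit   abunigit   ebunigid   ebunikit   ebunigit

Haluran: start from *habunikid.
  rule 1 (final devoicing): habunikid → habunikit
  rule 2 (vowel merger): habunikit → hebunikit
  rule 3 (h-loss): hebunikit → ebunikit
  rule 4: no change — ebunikit
  rule 5 (intervocalic voicing): ebunikit → ebunigit
  ⇒ Haluran ebunigit

ebunigit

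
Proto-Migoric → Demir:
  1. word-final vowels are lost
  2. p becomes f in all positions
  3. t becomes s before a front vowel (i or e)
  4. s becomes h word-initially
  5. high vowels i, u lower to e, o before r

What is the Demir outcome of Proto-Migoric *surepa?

horef

Demir: *surepa
  surepa → surep   [apocope]
  surep → suref   [unconditioned shift]
  suref (rule 3 does not apply)
  suref → huref   [debuccalisation]
  huref → horef   [pre-rhotic lowering]
  giving Demir horef.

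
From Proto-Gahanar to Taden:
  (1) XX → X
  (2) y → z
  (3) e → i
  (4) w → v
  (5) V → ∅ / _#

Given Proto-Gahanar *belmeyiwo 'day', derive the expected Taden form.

bilmiziv

Taden: start from *belmeyiwo.
  rule 1: no change — belmeyiwo
  rule 2 (unconditioned shift): belmeyiwo → belmeziwo
  rule 3 (vowel merger): belmeziwo → bilmiziwo
  rule 4 (unconditioned shift): bilmiziwo → bilmizivo
  rule 5 (apocope): bilmizivo → bilmiziv
  ⇒ Taden bilmiziv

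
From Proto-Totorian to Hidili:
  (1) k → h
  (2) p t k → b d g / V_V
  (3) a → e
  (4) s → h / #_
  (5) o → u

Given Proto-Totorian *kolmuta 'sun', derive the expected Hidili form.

hulmude

Hidili: *kolmuta
  kolmuta → holmuta   [unconditioned shift]
  holmuta → holmuda   [intervocalic voicing]
  holmuda → holmude   [vowel merger]
  holmude (rule 4 does not apply)
  holmude → hulmude   [vowel merger]
  giving Hidili hulmude.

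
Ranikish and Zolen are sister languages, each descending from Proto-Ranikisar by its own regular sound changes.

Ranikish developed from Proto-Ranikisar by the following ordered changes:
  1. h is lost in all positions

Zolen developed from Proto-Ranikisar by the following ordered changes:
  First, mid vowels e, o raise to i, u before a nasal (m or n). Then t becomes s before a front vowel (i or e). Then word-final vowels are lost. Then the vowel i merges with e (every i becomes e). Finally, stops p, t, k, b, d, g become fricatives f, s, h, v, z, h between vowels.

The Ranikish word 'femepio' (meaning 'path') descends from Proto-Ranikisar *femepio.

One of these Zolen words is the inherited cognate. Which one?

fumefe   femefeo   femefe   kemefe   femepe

femefe

Zolen: *femepio
  femepio → fimepio   [pre-nasal raising]
  fimepio (rule 2 does not apply)
  fimepio → fimepi   [apocope]
  fimepi → femepe   [vowel merger]
  femepe → femefe   [intervocalic lenition]
  giving Zolen femefe.
Only 'femefe' matches the regular Zolen development of *femepio.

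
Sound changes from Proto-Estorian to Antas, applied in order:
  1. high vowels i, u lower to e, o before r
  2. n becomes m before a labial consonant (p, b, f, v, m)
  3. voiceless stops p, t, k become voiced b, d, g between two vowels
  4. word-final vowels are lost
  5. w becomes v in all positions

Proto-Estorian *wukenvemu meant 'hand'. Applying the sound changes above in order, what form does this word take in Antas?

Antas: *wukenvemu > wukemvemu > wugemvemu > wugemvem > vugemvem  (by nasal place assimilation, intervocalic voicing, apocope, unconditioned shift)

vugemvem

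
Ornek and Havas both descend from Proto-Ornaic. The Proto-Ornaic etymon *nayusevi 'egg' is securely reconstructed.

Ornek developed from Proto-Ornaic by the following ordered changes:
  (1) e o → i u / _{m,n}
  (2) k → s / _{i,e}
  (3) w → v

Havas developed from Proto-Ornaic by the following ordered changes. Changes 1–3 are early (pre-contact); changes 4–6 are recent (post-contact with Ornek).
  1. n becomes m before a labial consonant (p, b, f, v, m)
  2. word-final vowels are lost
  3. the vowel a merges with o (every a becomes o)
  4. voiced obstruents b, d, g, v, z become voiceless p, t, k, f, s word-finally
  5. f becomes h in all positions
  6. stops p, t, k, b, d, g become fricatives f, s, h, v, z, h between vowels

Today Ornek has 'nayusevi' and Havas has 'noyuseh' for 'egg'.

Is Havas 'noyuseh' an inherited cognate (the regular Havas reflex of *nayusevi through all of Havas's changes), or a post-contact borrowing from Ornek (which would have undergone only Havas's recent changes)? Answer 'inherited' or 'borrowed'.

If inherited, *nayusevi would pass through all of Havas's changes:
Havas: *nayusevi
  nayusevi (rule 1 does not apply)
  nayusevi → nayusev   [apocope]
  nayusev → noyusev   [vowel merger]
  noyusev → noyusef   [final devoicing]
  noyusef → noyuseh   [unconditioned shift]
  noyuseh (rule 6 does not apply)
  giving Havas noyuseh.
If borrowed from Ornek 'nayusevi' after the early changes, it would undergo only the recent ones:
  rule 4 (final devoicing): no change (nayusevi)
  rule 5 (unconditioned shift): no change (nayusevi)
  rule 6 (intervocalic lenition): no change (nayusevi)
  ⇒ as a loan: nayusevi
Havas 'noyuseh' matches the inherited outcome exactly, so it is an inherited cognate, not a loan.

inherited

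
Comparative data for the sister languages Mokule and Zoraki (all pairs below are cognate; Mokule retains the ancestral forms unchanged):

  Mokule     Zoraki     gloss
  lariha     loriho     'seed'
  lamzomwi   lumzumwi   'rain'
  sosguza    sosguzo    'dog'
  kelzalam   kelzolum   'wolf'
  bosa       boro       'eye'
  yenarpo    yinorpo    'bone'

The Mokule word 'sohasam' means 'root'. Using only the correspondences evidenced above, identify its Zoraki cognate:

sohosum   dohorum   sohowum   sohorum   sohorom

kelzalam ~ kelzolum — Mokule a corresponds to Zoraki o after a consonant, before a consonant other than r, m, n, p, b, f, v.
bosa ~ boro — Mokule s corresponds to Zoraki r between vowels (before a back vowel).
lamzomwi ~ lumzumwi, kelzalam ~ kelzolum — Mokule a corresponds to Zoraki u after a consonant, before a nasal.
Applying these to Mokule 'sohasam':
  sohasam → sohosam   (a→o after a consonant, before a consonant other than r, m, n, p, b, f, v)
  sohosam → sohoram   (s→r between vowels (before a back vowel))
  sohoram → sohorum   (a→u after a consonant, before a nasal)
So the Zoraki cognate is 'sohorum'.

sohorum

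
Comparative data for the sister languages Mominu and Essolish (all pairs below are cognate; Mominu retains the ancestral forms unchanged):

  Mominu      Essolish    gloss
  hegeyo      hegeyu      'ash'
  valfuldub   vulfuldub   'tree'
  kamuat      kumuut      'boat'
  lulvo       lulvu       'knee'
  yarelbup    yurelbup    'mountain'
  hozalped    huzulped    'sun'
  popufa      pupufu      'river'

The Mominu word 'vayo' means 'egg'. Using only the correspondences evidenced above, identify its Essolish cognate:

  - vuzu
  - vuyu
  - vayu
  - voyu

vuyu

valfuldub ~ vulfuldub, hozalped ~ huzulped — Mominu a corresponds to Essolish u after a consonant, before a consonant other than r, m, n, p, b, f, v.
hegeyo ~ hegeyu, lulvo ~ lulvu — Mominu o corresponds to Essolish u word-finally.
Applying these to Mominu 'vayo':
  vayo → vuyo   (a→u after a consonant, before a consonant other than r, m, n, p, b, f, v)
  vuyo → vuyu   (o→u word-finally)
So the Essolish cognate is 'vuyu'.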